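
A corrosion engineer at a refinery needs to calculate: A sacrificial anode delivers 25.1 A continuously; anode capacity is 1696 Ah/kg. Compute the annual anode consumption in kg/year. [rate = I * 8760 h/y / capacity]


Annual consumption = current * hours per year / capacity
Rate = 25.1 * 8760 / 1696 = 129.6 kg/year

129.6 kg/year


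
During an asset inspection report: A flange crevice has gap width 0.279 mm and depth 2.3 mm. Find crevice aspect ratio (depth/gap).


Aspect ratio = depth / gap
Ratio = 2.3 / 0.279 = 8.2

8.2


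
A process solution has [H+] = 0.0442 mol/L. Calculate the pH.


pH = −log10[H+]
pH = −log10(0.0442) = 1.35

1.35


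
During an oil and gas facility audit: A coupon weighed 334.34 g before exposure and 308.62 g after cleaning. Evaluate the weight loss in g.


Weight loss = initial − final
WL = 334.34 − 308.62 = 25.72 g

25.72 g


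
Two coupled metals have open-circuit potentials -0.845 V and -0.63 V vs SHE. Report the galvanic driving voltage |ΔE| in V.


Driving voltage is the absolute potential difference.
|ΔE| = |-0.845 − (-0.63)| = 0.215 V

0.215 V


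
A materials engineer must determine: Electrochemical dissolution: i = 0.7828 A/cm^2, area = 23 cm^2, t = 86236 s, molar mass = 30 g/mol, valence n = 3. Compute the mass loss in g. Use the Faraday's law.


Apply Faraday's law: m = i*A*t*M / (n*F)
Total charge passed Q = i*A*t = 0.7828*23*86236 = 1552627.4384 C
m = Q*M/(n*F) = 1552627.4384*30/(3*96485) = 160.919 g

160.919 g


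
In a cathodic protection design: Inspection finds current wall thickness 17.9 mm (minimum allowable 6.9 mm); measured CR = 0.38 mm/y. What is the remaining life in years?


Apply the remaining-life relation: RL = (t_current − t_min) / CR
RL = (17.9 − 6.9) / 0.38 = 11.0 / 0.38 = 28.9 years

28.9 years


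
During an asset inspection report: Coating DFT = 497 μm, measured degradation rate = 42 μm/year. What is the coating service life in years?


Service life = thickness / degradation rate
Life = 497 / 42 = 11.8 years

11.8 years


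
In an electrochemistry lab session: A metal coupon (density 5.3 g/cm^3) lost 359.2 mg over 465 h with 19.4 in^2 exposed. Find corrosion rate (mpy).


Apply the mpy weight-loss relation: CR = 534 * W / (D * A * T)
Numerator: 534 * 359.2 = 191812.8
Denominator: 5.3 * 19.4 * 465 = 47811.3
CR = 191812.8 / 47811.3 = 4.0119 mpy

4.0119 mpy


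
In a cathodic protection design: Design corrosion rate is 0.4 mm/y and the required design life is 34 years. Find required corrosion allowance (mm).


Corrosion allowance = CR × design life
CA = 0.4 * 34 = 13.6 mm

13.6 mm


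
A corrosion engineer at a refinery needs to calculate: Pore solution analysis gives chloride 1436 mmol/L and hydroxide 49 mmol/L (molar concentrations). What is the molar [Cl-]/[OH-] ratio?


Threshold parameter = [Cl-] / [OH-] (molar basis; both in mmol/L, so units cancel)
Ratio = 1436 / 49 = 29.31

29.31


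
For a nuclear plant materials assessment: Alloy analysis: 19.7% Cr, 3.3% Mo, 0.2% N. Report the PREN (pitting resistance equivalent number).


Apply the PREN formula: PREN = Cr + 3.3*Mo + 16*N
PREN = 19.7 + 3.3*3.3 + 16*0.2
PREN = 19.7 + 10.89 + 3.2 = 33.79

33.79


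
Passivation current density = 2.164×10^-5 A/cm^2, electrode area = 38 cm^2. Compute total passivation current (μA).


I = i_pass * A, then convert A → μA (×10^6)
I = 2.164×10^-5 * 38 * 10^6 = 822.32 μA

822.32 μA


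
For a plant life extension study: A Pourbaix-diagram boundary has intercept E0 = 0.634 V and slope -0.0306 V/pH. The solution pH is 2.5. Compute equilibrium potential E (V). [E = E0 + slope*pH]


Apply the Pourbaix line equation: E = E0 + slope*pH
E = 0.634 + (-0.0306)*2.5 = 0.634 + (-0.0765) = 0.5575 V
Rounded to 4 decimal places: E = 0.5575 V

0.5575 V


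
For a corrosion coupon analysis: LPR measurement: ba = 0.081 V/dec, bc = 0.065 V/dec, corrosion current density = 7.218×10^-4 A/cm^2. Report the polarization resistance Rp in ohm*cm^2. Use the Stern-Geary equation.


Apply the Stern-Geary equation: Rp = ba*bc / (2.303*icorr*(ba+bc))
ba*bc = 0.081*0.065 = 0.005265
ba+bc = 0.146; 2.303*icorr*(ba+bc) = 2.303*7.218×10^-4*0.146 = 2.4269659×10^-4
Rp = 0.005265 / 2.4269659×10^-4 = 21.7 ohm*cm^2

21.7 ohm*cm^2


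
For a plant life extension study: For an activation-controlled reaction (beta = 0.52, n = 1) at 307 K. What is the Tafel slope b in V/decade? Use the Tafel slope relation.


Apply the Tafel slope relation: b = 2.303*R*T/(beta*n*F)
Numerator: 2.303 * 8.314 * 307 = 5878.17
Denominator: 0.52 * 1 * 96485 = 50172.2
b = 5878.17 / 50172.2 = 0.1172 V/decade

0.1172 V/decade


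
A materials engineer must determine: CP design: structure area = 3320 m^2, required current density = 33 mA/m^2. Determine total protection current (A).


I = area * current density, then convert mA → A (÷1000)
I = 3320 * 33 / 1000 = 109.56 A

109.56 A


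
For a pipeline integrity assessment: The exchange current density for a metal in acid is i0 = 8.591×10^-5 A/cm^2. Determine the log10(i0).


i0 = 8.591×10^-5 A/cm^2
log10(i0) = -4.066

-4.066


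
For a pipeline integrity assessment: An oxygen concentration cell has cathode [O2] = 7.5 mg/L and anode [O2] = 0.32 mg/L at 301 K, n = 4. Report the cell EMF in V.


Apply the Nernst concentration-cell relation: E = (RT/nF)*ln(C_cathode/C_anode)
RT/nF = 8.314*301/(4*96485) = 0.0064842 V
ln(7.5/0.32) = 3.15434
E = 0.0064842 * 3.15434 = 0.02045 V

0.02045 V


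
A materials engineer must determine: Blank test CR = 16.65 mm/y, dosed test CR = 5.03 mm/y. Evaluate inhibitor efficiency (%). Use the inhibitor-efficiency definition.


Apply the inhibitor-efficiency definition: IE = (CR_blank − CR_inh)/CR_blank × 100
IE = (16.65 − 5.03) / 16.65 × 100
IE = 11.62 / 16.65 × 100 = 69.8 %

69.8 %


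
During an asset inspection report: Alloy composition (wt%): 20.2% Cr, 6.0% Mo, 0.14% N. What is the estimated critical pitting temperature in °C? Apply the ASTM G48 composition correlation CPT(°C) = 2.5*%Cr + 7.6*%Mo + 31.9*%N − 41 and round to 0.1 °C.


Apply the ASTM G48 empirical CPT estimate: CPT(°C) = 2.5*%Cr + 7.6*%Mo + 31.9*%N − 41
2.5*20.2 = 50.5; 7.6*6.0 = 45.6; 31.9*0.14 = 4.466
CPT = 50.5 + 45.6 + 4.466 − 41 = 59.566 °C
Rounded to 0.1 °C: CPT ≈ 59.6 °C

59.6 °C


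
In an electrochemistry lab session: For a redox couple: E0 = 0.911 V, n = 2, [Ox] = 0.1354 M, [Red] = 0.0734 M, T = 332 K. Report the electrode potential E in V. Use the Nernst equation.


Apply the Nernst equation: E = E0 + (RT/nF)*ln([Ox]/[Red])
Step 1: RT/nF = 8.314*332/(2*96485) = 0.01430403 V
Step 2: [Ox]/[Red] = 0.1354/0.0734 = 1.844687
Step 3: ln(1.844687) = 0.61231
Step 4: correction = 0.01430403 * 0.61231 = 0.009 V
E = 0.911 + 0.009 = 0.92 V

0.92 V


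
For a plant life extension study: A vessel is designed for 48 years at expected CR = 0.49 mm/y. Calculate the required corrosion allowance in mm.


Corrosion allowance = CR × design life
CA = 0.49 * 48 = 23.52 mm

23.52 mm


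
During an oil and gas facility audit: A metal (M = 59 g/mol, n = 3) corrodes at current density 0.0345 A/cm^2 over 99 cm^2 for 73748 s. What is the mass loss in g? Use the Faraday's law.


Apply Faraday's law: m = i*A*t*M / (n*F)
Total charge passed Q = i*A*t = 0.0345*99*73748 = 251886.294 C
m = Q*M/(n*F) = 251886.294*59/(3*96485) = 51.34232 g

51.34232 g


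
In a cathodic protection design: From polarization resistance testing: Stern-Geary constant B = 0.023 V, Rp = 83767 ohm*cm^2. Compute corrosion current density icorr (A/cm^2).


Apply the Stern-Geary relation: icorr = B / Rp
icorr = 0.023 / 83767 = 2.746×10^-7 A/cm^2

2.746×10^-7 A/cm^2


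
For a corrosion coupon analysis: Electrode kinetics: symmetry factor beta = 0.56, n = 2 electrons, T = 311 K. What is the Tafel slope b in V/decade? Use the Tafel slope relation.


Apply the Tafel slope relation: b = 2.303*R*T/(beta*n*F)
Numerator: 2.303 * 8.314 * 311 = 5954.76
Denominator: 0.56 * 2 * 96485 = 108063.2
b = 5954.76 / 108063.2 = 0.055 V/decade

0.055 V/decade


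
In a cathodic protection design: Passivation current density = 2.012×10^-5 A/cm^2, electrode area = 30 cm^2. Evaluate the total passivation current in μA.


I = i_pass * A, then convert A → μA (×10^6)
I = 2.012×10^-5 * 30 * 10^6 = 603.6 μA

603.6 μA


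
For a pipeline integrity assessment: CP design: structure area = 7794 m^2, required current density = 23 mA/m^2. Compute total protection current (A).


I = area * current density, then convert mA → A (÷1000)
I = 7794 * 23 / 1000 = 179.26 A

179.26 A


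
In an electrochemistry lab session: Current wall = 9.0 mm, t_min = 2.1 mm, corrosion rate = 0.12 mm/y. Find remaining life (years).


Apply the remaining-life relation: RL = (t_current − t_min) / CR
RL = (9.0 − 2.1) / 0.12 = 6.9 / 0.12 = 57.5 years

57.5 years


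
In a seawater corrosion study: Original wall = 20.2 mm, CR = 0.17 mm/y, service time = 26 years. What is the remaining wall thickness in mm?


Remaining wall = original − CR × time
t = 20.2 − 0.17*26 = 20.2 − 4.42 = 15.78 mm

15.78 mm


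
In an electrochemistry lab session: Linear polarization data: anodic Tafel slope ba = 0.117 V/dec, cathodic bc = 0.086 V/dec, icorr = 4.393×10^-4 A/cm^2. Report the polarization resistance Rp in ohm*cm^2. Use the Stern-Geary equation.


Apply the Stern-Geary equation: Rp = ba*bc / (2.303*icorr*(ba+bc))
ba*bc = 0.117*0.086 = 0.010062
ba+bc = 0.203; 2.303*icorr*(ba+bc) = 2.303*4.393×10^-4*0.203 = 2.053767×10^-4
Rp = 0.010062 / 2.053767×10^-4 = 48.99 ohm*cm^2

48.99 ohm*cm^2


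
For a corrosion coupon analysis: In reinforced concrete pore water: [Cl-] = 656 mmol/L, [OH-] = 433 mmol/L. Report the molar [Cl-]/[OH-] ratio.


Threshold parameter = [Cl-] / [OH-] (molar basis; both in mmol/L, so units cancel)
Ratio = 656 / 433 = 1.52

1.52


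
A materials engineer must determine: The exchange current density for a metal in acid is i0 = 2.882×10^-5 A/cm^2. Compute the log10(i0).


i0 = 2.882×10^-5 A/cm^2
log10(i0) = -4.54

-4.54


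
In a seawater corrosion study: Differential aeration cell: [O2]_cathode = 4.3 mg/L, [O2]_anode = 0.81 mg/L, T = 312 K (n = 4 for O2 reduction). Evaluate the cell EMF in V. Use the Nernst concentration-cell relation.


Apply the Nernst concentration-cell relation: E = (RT/nF)*ln(C_cathode/C_anode)
RT/nF = 8.314*312/(4*96485) = 0.00672117 V
ln(4.3/0.81) = 1.66934
E = 0.00672117 * 1.66934 = 0.01122 V

0.01122 V


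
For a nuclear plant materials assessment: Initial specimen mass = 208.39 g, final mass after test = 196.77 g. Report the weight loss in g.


Weight loss = initial − final
WL = 208.39 − 196.77 = 11.62 g

11.62 g


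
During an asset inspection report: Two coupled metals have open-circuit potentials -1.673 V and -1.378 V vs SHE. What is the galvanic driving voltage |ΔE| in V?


Driving voltage is the absolute potential difference.
|ΔE| = |-1.673 − (-1.378)| = 0.295 V

0.295 V


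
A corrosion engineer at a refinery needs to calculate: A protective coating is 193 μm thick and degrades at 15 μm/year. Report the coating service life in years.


Service life = thickness / degradation rate
Life = 193 / 15 = 12.9 years

12.9 years


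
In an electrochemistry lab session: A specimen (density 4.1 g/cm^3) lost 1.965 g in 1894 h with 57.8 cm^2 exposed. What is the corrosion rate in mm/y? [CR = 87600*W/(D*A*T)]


Apply the mm/y weight-loss relation: CR = 87600 * W / (D * A * T)
Numerator: 87600 * 1.965 = 172134.0
Denominator: 4.1 * 57.8 * 1894 = 448840.12
CR = 172134.0 / 448840.12 = 0.38351 mm/y

0.38351 mm/y


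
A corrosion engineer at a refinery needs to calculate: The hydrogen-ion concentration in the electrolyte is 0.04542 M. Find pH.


pH = −log10[H+]
pH = −log10(0.04542) = 1.34

1.34


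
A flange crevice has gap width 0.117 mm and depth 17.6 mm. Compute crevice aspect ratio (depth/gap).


Aspect ratio = depth / gap
Ratio = 17.6 / 0.117 = 150.4

150.4


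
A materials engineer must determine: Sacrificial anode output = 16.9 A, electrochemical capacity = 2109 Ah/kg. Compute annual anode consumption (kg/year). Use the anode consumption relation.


Annual consumption = current * hours per year / capacity
Rate = 16.9 * 8760 / 2109 = 70.2 kg/year

70.2 kg/year


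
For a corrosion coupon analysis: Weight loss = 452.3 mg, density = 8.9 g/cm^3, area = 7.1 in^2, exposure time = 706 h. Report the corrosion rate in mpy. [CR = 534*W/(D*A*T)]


Apply the mpy weight-loss relation: CR = 534 * W / (D * A * T)
Numerator: 534 * 452.3 = 241528.2
Denominator: 8.9 * 7.1 * 706 = 44612.14
CR = 241528.2 / 44612.14 = 5.414 mpy

5.414 mpy


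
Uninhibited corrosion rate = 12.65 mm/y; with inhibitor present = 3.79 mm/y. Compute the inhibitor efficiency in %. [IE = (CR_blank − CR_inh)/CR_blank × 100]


Apply the inhibitor-efficiency definition: IE = (CR_blank − CR_inh)/CR_blank × 100
IE = (12.65 − 3.79) / 12.65 × 100
IE = 8.86 / 12.65 × 100 = 70.0 %

70.0 %


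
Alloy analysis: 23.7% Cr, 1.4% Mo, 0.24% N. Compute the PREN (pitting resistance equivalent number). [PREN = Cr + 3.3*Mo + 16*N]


Apply the PREN formula: PREN = Cr + 3.3*Mo + 16*N
PREN = 23.7 + 3.3*1.4 + 16*0.24
PREN = 23.7 + 4.62 + 3.84 = 32.16

32.16


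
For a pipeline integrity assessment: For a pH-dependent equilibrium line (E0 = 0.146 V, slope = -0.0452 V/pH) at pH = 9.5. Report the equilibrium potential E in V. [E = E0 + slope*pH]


Apply the Pourbaix line equation: E = E0 + slope*pH
E = 0.146 + (-0.0452)*9.5 = 0.146 + (-0.4294) = -0.2834 V
Rounded to 3 decimal places: E = -0.283 V

-0.283 V


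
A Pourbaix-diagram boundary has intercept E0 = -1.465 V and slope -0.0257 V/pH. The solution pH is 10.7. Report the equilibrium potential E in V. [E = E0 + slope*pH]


Apply the Pourbaix line equation: E = E0 + slope*pH
E = -1.465 + (-0.0257)*10.7 = -1.465 + (-0.27499) = -1.73999 V
Rounded to 4 decimal places: E = -1.7400 V

-1.7400 V


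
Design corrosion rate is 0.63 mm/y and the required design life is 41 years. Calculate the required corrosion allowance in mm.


Corrosion allowance = CR × design life
CA = 0.63 * 41 = 25.83 mm

25.83 mm


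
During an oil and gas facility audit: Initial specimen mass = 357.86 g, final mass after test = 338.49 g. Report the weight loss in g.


Weight loss = initial − final
WL = 357.86 − 338.49 = 19.37 g

19.37 g


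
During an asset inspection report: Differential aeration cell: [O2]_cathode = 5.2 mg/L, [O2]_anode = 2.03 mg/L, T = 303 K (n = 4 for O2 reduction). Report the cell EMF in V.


Apply the Nernst concentration-cell relation: E = (RT/nF)*ln(C_cathode/C_anode)
RT/nF = 8.314*303/(4*96485) = 0.00652729 V
ln(5.2/2.03) = 0.94062
E = 0.00652729 * 0.94062 = 0.00614 V

0.00614 V


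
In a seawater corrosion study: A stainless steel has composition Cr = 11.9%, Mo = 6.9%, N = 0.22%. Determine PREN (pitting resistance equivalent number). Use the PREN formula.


Apply the PREN formula: PREN = Cr + 3.3*Mo + 16*N
PREN = 11.9 + 3.3*6.9 + 16*0.22
PREN = 11.9 + 22.77 + 3.52 = 38.19

38.19


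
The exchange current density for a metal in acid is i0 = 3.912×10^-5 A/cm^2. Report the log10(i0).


i0 = 3.912×10^-5 A/cm^2
log10(i0) = -4.408

-4.408


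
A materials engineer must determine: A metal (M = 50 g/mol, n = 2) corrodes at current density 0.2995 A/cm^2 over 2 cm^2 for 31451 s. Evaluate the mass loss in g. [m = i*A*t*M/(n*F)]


Apply Faraday's law: m = i*A*t*M / (n*F)
Total charge passed Q = i*A*t = 0.2995*2*31451 = 18839.149 C
m = Q*M/(n*F) = 18839.149*50/(2*96485) = 4.881 g

4.881 g


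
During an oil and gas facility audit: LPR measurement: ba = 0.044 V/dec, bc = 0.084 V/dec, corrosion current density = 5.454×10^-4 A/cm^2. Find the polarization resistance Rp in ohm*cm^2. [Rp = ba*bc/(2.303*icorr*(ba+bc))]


Apply the Stern-Geary equation: Rp = ba*bc / (2.303*icorr*(ba+bc))
ba*bc = 0.044*0.084 = 0.003696
ba+bc = 0.128; 2.303*icorr*(ba+bc) = 2.303*5.454×10^-4*0.128 = 1.6077519×10^-4
Rp = 0.003696 / 1.6077519×10^-4 = 22.99 ohm*cm^2

22.99 ohm*cm^2


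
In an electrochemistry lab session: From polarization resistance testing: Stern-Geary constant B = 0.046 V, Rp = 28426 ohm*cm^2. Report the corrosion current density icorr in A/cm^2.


Apply the Stern-Geary relation: icorr = B / Rp
icorr = 0.046 / 28426 = 1.618×10^-6 A/cm^2

1.618×10^-6 A/cm^2


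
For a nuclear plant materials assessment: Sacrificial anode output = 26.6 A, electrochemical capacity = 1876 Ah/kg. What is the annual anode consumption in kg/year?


Annual consumption = current * hours per year / capacity
Rate = 26.6 * 8760 / 1876 = 124.2 kg/year

124.2 kg/year


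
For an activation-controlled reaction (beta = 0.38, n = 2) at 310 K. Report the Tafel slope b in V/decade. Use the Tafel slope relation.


Apply the Tafel slope relation: b = 2.303*R*T/(beta*n*F)
Numerator: 2.303 * 8.314 * 310 = 5935.61
Denominator: 0.38 * 2 * 96485 = 73328.6
b = 5935.61 / 73328.6 = 0.081 V/decade

0.081 V/decade


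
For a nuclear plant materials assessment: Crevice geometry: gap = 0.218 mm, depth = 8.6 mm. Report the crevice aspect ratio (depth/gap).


Aspect ratio = depth / gap
Ratio = 8.6 / 0.218 = 39.4

39.4


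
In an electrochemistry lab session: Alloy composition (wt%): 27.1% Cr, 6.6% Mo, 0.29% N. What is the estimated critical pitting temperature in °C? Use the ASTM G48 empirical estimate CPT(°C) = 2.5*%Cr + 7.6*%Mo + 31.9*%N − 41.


Apply the ASTM G48 empirical CPT estimate: CPT(°C) = 2.5*%Cr + 7.6*%Mo + 31.9*%N − 41
2.5*27.1 = 67.75; 7.6*6.6 = 50.16; 31.9*0.29 = 9.251
CPT = 67.75 + 50.16 + 9.251 − 41 = 86.161 °C
Rounded to 0.1 °C: CPT ≈ 86.2 °C

86.2 °C


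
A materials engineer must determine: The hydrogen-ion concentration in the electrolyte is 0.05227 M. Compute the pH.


pH = −log10[H+]
pH = −log10(0.05227) = 1.28

1.28


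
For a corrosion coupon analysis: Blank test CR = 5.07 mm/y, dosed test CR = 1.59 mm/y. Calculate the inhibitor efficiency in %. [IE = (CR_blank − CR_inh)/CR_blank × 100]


Apply the inhibitor-efficiency definition: IE = (CR_blank − CR_inh)/CR_blank × 100
IE = (5.07 − 1.59) / 5.07 × 100
IE = 3.48 / 5.07 × 100 = 68.6 %

68.6 %


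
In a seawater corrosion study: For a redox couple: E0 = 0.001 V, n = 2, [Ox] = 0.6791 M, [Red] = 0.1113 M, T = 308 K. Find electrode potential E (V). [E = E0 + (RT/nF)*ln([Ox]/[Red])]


Apply the Nernst equation: E = E0 + (RT/nF)*ln([Ox]/[Red])
Step 1: RT/nF = 8.314*308/(2*96485) = 0.01327 V
Step 2: [Ox]/[Red] = 0.6791/0.1113 = 6.101527
Step 3: ln(6.101527) = 1.808539
Step 4: correction = 0.01327 * 1.808539 = 0.024 V
E = 0.001 + 0.024 = 0.025 V

0.025 V


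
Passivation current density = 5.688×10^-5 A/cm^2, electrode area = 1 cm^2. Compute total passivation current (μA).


I = i_pass * A, then convert A → μA (×10^6)
I = 5.688×10^-5 * 1 * 10^6 = 56.88 μA

56.88 μA


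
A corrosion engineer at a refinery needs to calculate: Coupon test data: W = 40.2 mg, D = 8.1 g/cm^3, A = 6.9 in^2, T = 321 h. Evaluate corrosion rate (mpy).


Apply the mpy weight-loss relation: CR = 534 * W / (D * A * T)
Numerator: 534 * 40.2 = 21466.8
Denominator: 8.1 * 6.9 * 321 = 17940.69
CR = 21466.8 / 17940.69 = 1.19654 mpy

1.19654 mpy


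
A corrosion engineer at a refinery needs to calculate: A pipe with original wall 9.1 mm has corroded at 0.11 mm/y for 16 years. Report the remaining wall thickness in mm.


Remaining wall = original − CR × time
t = 9.1 − 0.11*16 = 9.1 − 1.76 = 7.34 mm

7.34 mm


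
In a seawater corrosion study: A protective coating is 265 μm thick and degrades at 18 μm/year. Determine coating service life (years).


Service life = thickness / degradation rate
Life = 265 / 18 = 14.7 years

14.7 years


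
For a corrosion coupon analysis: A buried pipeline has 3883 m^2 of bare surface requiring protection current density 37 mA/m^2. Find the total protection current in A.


I = area * current density, then convert mA → A (÷1000)
I = 3883 * 37 / 1000 = 143.67 A

143.67 A


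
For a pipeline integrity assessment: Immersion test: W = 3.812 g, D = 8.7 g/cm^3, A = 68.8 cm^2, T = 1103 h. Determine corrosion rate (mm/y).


Apply the mm/y weight-loss relation: CR = 87600 * W / (D * A * T)
Numerator: 87600 * 3.812 = 333931.2
Denominator: 8.7 * 68.8 * 1103 = 660211.68
CR = 333931.2 / 660211.68 = 0.50579 mm/y

0.50579 mm/y


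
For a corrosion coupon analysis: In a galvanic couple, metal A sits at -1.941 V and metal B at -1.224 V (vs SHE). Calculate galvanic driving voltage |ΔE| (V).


Driving voltage is the absolute potential difference.
|ΔE| = |-1.941 − (-1.224)| = 0.717 V

0.717 V


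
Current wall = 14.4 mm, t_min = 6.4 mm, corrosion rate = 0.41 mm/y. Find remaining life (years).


Apply the remaining-life relation: RL = (t_current − t_min) / CR
RL = (14.4 − 6.4) / 0.41 = 8.0 / 0.41 = 19.5 years

19.5 years


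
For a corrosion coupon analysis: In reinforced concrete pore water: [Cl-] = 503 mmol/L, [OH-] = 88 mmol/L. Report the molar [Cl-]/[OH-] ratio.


Threshold parameter = [Cl-] / [OH-] (molar basis; both in mmol/L, so units cancel)
Ratio = 503 / 88 = 5.72

5.72


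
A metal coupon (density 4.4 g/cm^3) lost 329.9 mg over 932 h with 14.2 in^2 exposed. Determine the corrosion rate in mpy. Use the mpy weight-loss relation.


Apply the mpy weight-loss relation: CR = 534 * W / (D * A * T)
Numerator: 534 * 329.9 = 176166.6
Denominator: 4.4 * 14.2 * 932 = 58231.36
CR = 176166.6 / 58231.36 = 3.0253 mpy

3.0253 mpy


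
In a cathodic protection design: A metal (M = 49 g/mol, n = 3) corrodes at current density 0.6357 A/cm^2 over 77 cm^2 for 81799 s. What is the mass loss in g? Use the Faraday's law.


Apply Faraday's law: m = i*A*t*M / (n*F)
Total charge passed Q = i*A*t = 0.6357*77*81799 = 4003971.0711 C
m = Q*M/(n*F) = 4003971.0711*49/(3*96485) = 677.80685 g

677.80685 g


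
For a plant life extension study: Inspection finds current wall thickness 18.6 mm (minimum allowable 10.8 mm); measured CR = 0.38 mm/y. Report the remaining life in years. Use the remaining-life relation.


Apply the remaining-life relation: RL = (t_current − t_min) / CR
RL = (18.6 − 10.8) / 0.38 = 7.8 / 0.38 = 20.5 years

20.5 years


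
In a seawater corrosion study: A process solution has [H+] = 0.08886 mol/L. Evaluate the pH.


pH = −log10[H+]
pH = −log10(0.08886) = 1.05

1.05


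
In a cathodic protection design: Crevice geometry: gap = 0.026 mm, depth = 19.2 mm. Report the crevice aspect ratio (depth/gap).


Aspect ratio = depth / gap
Ratio = 19.2 / 0.026 = 738.5

738.5


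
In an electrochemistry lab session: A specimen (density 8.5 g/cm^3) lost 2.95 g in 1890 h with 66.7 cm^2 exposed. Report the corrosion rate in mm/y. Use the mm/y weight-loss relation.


Apply the mm/y weight-loss relation: CR = 87600 * W / (D * A * T)
Numerator: 87600 * 2.95 = 258420.0
Denominator: 8.5 * 66.7 * 1890 = 1071535.5
CR = 258420.0 / 1071535.5 = 0.241168 mm/y

0.241168 mm/y


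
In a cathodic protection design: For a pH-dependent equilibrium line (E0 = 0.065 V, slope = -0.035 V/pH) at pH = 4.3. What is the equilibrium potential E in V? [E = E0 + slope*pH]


Apply the Pourbaix line equation: E = E0 + slope*pH
E = 0.065 + (-0.035)*4.3 = 0.065 + (-0.1505) = -0.0855 V
Rounded to 4 decimal places: E = -0.0855 V

-0.0855 V


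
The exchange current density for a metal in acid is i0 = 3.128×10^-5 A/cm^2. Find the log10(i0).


i0 = 3.128×10^-5 A/cm^2
log10(i0) = -4.505

-4.505


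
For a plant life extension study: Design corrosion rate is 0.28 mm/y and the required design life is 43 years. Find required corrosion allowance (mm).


Corrosion allowance = CR × design life
CA = 0.28 * 43 = 12.04 mm

12.04 mm


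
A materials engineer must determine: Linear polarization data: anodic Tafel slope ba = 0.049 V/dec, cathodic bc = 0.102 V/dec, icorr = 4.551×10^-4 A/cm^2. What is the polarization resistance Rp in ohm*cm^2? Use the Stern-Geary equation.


Apply the Stern-Geary equation: Rp = ba*bc / (2.303*icorr*(ba+bc))
ba*bc = 0.049*0.102 = 0.004998
ba+bc = 0.151; 2.303*icorr*(ba+bc) = 2.303*4.551×10^-4*0.151 = 1.5826239×10^-4
Rp = 0.004998 / 1.5826239×10^-4 = 31.58 ohm*cm^2

31.58 ohm*cm^2


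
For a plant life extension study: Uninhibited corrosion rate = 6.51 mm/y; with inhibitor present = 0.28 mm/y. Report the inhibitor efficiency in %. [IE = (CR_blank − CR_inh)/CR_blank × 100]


Apply the inhibitor-efficiency definition: IE = (CR_blank − CR_inh)/CR_blank × 100
IE = (6.51 − 0.28) / 6.51 × 100
IE = 6.23 / 6.51 × 100 = 95.7 %

95.7 %


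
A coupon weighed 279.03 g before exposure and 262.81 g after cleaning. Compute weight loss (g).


Weight loss = initial − final
WL = 279.03 − 262.81 = 16.22 g

16.22 g


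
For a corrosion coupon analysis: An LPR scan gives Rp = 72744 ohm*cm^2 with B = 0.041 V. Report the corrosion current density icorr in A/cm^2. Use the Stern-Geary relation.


Apply the Stern-Geary relation: icorr = B / Rp
icorr = 0.041 / 72744 = 5.636×10^-7 A/cm^2

5.636×10^-7 A/cm^2


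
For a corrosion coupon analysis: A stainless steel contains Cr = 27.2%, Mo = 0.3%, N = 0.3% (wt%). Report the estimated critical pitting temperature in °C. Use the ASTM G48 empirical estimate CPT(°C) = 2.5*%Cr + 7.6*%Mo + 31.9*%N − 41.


Apply the ASTM G48 empirical CPT estimate: CPT(°C) = 2.5*%Cr + 7.6*%Mo + 31.9*%N − 41
2.5*27.2 = 68; 7.6*0.3 = 2.28; 31.9*0.3 = 9.57
CPT = 68 + 2.28 + 9.57 − 41 = 38.85 °C
Rounded to 0.1 °C: CPT ≈ 38.9 °C

38.9 °C


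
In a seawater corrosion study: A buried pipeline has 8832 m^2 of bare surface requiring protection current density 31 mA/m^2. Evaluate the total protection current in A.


I = area * current density, then convert mA → A (÷1000)
I = 8832 * 31 / 1000 = 273.79 A

273.79 A


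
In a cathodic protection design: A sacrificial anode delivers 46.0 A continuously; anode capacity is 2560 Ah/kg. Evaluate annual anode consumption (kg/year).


Annual consumption = current * hours per year / capacity
Rate = 46.0 * 8760 / 2560 = 157.4 kg/year

157.4 kg/year


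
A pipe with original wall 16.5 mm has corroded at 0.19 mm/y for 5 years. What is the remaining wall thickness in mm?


Remaining wall = original − CR × time
t = 16.5 − 0.19*5 = 16.5 − 0.95 = 15.55 mm

15.55 mm


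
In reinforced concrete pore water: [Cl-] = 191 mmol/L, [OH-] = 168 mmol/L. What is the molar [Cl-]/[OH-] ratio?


Threshold parameter = [Cl-] / [OH-] (molar basis; both in mmol/L, so units cancel)
Ratio = 191 / 168 = 1.14

1.14


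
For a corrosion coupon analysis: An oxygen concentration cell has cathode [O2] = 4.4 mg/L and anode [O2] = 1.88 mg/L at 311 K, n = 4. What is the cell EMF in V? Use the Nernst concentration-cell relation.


Apply the Nernst concentration-cell relation: E = (RT/nF)*ln(C_cathode/C_anode)
RT/nF = 8.314*311/(4*96485) = 0.00669963 V
ln(4.4/1.88) = 0.85033
E = 0.00669963 * 0.85033 = 0.0057 V

0.0057 V


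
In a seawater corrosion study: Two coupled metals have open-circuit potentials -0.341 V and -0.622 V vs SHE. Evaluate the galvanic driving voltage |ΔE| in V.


Driving voltage is the absolute potential difference.
|ΔE| = |-0.341 − (-0.622)| = 0.281 V

0.281 V


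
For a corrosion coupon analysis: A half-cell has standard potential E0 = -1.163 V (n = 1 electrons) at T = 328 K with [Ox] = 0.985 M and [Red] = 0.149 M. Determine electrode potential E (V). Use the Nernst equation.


Apply the Nernst equation: E = E0 + (RT/nF)*ln([Ox]/[Red])
Step 1: RT/nF = 8.314*328/(1*96485) = 0.02826338 V
Step 2: [Ox]/[Red] = 0.985/0.149 = 6.610738
Step 3: ln(6.610738) = 1.888695
Step 4: correction = 0.02826338 * 1.888695 = 0.053 V
E = -1.163 + 0.053 = -1.11 V

-1.11 V


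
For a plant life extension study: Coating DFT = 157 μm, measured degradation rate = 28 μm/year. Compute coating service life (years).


Service life = thickness / degradation rate
Life = 157 / 28 = 5.6 years

5.6 years


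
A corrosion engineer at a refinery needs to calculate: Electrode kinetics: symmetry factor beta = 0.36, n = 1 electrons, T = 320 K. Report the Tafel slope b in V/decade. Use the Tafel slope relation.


Apply the Tafel slope relation: b = 2.303*R*T/(beta*n*F)
Numerator: 2.303 * 8.314 * 320 = 6127.09
Denominator: 0.36 * 1 * 96485 = 34734.6
b = 6127.09 / 34734.6 = 0.1764 V/decade

0.1764 V/decade


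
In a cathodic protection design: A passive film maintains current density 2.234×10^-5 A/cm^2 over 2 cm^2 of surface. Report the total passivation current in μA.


I = i_pass * A, then convert A → μA (×10^6)
I = 2.234×10^-5 * 2 * 10^6 = 44.68 μA

44.68 μA


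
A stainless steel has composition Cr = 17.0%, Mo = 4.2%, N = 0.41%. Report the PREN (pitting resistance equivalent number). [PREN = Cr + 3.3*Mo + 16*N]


Apply the PREN formula: PREN = Cr + 3.3*Mo + 16*N
PREN = 17.0 + 3.3*4.2 + 16*0.41
PREN = 17.0 + 13.86 + 6.56 = 37.42

37.42


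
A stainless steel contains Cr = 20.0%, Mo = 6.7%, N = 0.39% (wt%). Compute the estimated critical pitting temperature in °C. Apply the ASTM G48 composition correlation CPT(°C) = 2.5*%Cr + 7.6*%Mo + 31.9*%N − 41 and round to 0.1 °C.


Apply the ASTM G48 empirical CPT estimate: CPT(°C) = 2.5*%Cr + 7.6*%Mo + 31.9*%N − 41
2.5*20.0 = 50; 7.6*6.7 = 50.92; 31.9*0.39 = 12.441
CPT = 50 + 50.92 + 12.441 − 41 = 72.361 °C
Rounded to 0.1 °C: CPT ≈ 72.4 °C

72.4 °C


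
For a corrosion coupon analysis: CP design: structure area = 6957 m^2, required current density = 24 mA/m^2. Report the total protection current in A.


I = area * current density, then convert mA → A (÷1000)
I = 6957 * 24 / 1000 = 166.97 A

166.97 A


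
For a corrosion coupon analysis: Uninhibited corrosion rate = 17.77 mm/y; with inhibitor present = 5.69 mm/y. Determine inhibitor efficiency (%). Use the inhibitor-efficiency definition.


Apply the inhibitor-efficiency definition: IE = (CR_blank − CR_inh)/CR_blank × 100
IE = (17.77 − 5.69) / 17.77 × 100
IE = 12.08 / 17.77 × 100 = 68.0 %

68.0 %


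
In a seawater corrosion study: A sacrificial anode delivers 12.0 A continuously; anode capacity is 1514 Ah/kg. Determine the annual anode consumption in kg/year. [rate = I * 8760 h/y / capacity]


Annual consumption = current * hours per year / capacity
Rate = 12.0 * 8760 / 1514 = 69.4 kg/year

69.4 kg/year


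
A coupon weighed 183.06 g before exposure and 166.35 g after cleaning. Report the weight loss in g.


Weight loss = initial − final
WL = 183.06 − 166.35 = 16.71 g

16.71 g


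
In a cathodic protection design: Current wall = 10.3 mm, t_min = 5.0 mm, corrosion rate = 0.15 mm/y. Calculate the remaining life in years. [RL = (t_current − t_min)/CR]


Apply the remaining-life relation: RL = (t_current − t_min) / CR
RL = (10.3 − 5.0) / 0.15 = 5.3 / 0.15 = 35.3 years

35.3 years


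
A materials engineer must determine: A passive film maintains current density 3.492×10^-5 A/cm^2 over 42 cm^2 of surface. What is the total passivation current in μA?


I = i_pass * A, then convert A → μA (×10^6)
I = 3.492×10^-5 * 42 * 10^6 = 1466.64 μA

1466.64 μA


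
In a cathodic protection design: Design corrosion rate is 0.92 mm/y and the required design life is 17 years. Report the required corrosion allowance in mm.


Corrosion allowance = CR × design life
CA = 0.92 * 17 = 15.64 mm

15.64 mm


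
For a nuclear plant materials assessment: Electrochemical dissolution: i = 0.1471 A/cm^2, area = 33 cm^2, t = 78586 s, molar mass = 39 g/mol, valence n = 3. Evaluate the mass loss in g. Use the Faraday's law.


Apply Faraday's law: m = i*A*t*M / (n*F)
Total charge passed Q = i*A*t = 0.1471*33*78586 = 381480.0198 C
m = Q*M/(n*F) = 381480.0198*39/(3*96485) = 51.399 g

51.399 g


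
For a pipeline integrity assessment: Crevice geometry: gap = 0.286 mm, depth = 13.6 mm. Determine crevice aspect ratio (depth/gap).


Aspect ratio = depth / gap
Ratio = 13.6 / 0.286 = 47.6

47.6


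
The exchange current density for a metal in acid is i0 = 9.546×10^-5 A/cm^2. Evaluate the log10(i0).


i0 = 9.546×10^-5 A/cm^2
log10(i0) = -4.02

-4.02


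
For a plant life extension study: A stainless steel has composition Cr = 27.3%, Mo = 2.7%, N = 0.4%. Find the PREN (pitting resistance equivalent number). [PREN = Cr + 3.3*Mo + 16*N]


Apply the PREN formula: PREN = Cr + 3.3*Mo + 16*N
PREN = 27.3 + 3.3*2.7 + 16*0.4
PREN = 27.3 + 8.91 + 6.4 = 42.61

42.61


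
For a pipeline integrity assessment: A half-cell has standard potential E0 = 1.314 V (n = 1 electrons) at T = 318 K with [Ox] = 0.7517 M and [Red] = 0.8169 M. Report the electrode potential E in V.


Apply the Nernst equation: E = E0 + (RT/nF)*ln([Ox]/[Red])
Step 1: RT/nF = 8.314*318/(1*96485) = 0.02740169 V
Step 2: [Ox]/[Red] = 0.7517/0.8169 = 0.920186
Step 3: ln(0.920186) = -0.083179
Step 4: correction = 0.02740169 * -0.083179 = -0.002 V
E = 1.314 + -0.002 = 1.312 V

1.312 V


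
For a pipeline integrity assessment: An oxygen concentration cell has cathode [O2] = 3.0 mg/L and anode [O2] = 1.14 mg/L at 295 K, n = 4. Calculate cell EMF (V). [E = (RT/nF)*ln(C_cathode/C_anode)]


Apply the Nernst concentration-cell relation: E = (RT/nF)*ln(C_cathode/C_anode)
RT/nF = 8.314*295/(4*96485) = 0.00635495 V
ln(3.0/1.14) = 0.96758
E = 0.00635495 * 0.96758 = 0.00615 V

0.00615 V


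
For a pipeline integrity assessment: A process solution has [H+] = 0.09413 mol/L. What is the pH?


pH = −log10[H+]
pH = −log10(0.09413) = 1.03

1.03


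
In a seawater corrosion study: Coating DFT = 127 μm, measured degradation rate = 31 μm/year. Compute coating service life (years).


Service life = thickness / degradation rate
Life = 127 / 31 = 4.1 years

4.1 years


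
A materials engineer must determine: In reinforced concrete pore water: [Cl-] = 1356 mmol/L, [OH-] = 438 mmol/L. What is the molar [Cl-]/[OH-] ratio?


Threshold parameter = [Cl-] / [OH-] (molar basis; both in mmol/L, so units cancel)
Ratio = 1356 / 438 = 3.1

3.1


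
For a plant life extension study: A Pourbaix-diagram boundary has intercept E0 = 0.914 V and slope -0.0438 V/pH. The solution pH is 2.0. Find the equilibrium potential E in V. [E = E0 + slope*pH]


Apply the Pourbaix line equation: E = E0 + slope*pH
E = 0.914 + (-0.0438)*2.0 = 0.914 + (-0.0876) = 0.8264 V
Rounded to 4 decimal places: E = 0.8264 V

0.8264 V


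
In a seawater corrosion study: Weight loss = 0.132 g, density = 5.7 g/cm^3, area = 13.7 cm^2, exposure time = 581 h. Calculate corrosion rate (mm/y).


Apply the mm/y weight-loss relation: CR = 87600 * W / (D * A * T)
Numerator: 87600 * 0.132 = 11563.2
Denominator: 5.7 * 13.7 * 581 = 45370.29
CR = 11563.2 / 45370.29 = 0.254863 mm/y

0.254863 mm/y


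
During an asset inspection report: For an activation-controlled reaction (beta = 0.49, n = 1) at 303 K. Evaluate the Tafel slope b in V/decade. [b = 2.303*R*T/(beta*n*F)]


Apply the Tafel slope relation: b = 2.303*R*T/(beta*n*F)
Numerator: 2.303 * 8.314 * 303 = 5801.58
Denominator: 0.49 * 1 * 96485 = 47277.65
b = 5801.58 / 47277.65 = 0.1227 V/decade

0.1227 V/decade


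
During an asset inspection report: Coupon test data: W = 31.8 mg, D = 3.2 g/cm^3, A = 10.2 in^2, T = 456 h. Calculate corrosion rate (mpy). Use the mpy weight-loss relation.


Apply the mpy weight-loss relation: CR = 534 * W / (D * A * T)
Numerator: 534 * 31.8 = 16981.2
Denominator: 3.2 * 10.2 * 456 = 14883.84
CR = 16981.2 / 14883.84 = 1.1409 mpy

1.1409 mpy


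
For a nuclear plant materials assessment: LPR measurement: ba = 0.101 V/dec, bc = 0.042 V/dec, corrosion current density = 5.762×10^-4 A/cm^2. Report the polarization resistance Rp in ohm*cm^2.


Apply the Stern-Geary equation: Rp = ba*bc / (2.303*icorr*(ba+bc))
ba*bc = 0.101*0.042 = 0.004242
ba+bc = 0.143; 2.303*icorr*(ba+bc) = 2.303*5.762×10^-4*0.143 = 1.8975937×10^-4
Rp = 0.004242 / 1.8975937×10^-4 = 22.4 ohm*cm^2

22.4 ohm*cm^2


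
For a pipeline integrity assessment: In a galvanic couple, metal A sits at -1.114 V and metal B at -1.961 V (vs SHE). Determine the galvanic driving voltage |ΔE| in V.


Driving voltage is the absolute potential difference.
|ΔE| = |-1.114 − (-1.961)| = 0.847 V

0.847 V


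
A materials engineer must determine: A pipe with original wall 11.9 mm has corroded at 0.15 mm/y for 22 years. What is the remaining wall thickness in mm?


Remaining wall = original − CR × time
t = 11.9 − 0.15*22 = 11.9 − 3.3 = 8.6 mm

8.6 mm


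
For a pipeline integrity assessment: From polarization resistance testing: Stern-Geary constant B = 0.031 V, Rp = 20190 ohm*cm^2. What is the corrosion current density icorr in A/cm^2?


Apply the Stern-Geary relation: icorr = B / Rp
icorr = 0.031 / 20190 = 1.535×10^-6 A/cm^2

1.535×10^-6 A/cm^2


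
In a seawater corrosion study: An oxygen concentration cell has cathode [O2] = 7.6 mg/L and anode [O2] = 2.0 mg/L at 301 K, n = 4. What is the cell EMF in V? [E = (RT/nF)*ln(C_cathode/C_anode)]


Apply the Nernst concentration-cell relation: E = (RT/nF)*ln(C_cathode/C_anode)
RT/nF = 8.314*301/(4*96485) = 0.0064842 V
ln(7.6/2.0) = 1.335
E = 0.0064842 * 1.335 = 0.00866 V

0.00866 V


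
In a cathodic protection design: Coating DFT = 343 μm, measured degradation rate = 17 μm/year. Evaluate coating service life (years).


Service life = thickness / degradation rate
Life = 343 / 17 = 20.2 years

20.2 years


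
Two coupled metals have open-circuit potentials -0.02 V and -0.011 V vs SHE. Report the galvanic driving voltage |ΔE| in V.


Driving voltage is the absolute potential difference.
|ΔE| = |-0.02 − (-0.011)| = 0.009 V

0.009 V


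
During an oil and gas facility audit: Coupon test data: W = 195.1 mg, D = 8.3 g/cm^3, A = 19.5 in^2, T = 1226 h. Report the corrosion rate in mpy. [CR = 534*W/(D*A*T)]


Apply the mpy weight-loss relation: CR = 534 * W / (D * A * T)
Numerator: 534 * 195.1 = 104183.4
Denominator: 8.3 * 19.5 * 1226 = 198428.1
CR = 104183.4 / 198428.1 = 0.525 mpy

0.525 mpy


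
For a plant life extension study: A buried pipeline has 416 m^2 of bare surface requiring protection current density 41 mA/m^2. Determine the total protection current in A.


I = area * current density, then convert mA → A (÷1000)
I = 416 * 41 / 1000 = 17.06 A

17.06 A


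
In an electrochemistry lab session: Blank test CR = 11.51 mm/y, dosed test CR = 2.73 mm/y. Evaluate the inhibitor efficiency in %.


Apply the inhibitor-efficiency definition: IE = (CR_blank − CR_inh)/CR_blank × 100
IE = (11.51 − 2.73) / 11.51 × 100
IE = 8.78 / 11.51 × 100 = 76.3 %

76.3 %


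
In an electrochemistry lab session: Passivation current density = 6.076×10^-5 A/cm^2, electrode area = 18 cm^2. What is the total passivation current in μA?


I = i_pass * A, then convert A → μA (×10^6)
I = 6.076×10^-5 * 18 * 10^6 = 1093.68 μA

1093.68 μA


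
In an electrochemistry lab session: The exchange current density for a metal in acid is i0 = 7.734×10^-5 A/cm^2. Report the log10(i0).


i0 = 7.734×10^-5 A/cm^2
log10(i0) = -4.112

-4.112


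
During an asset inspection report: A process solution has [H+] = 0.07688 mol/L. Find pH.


pH = −log10[H+]
pH = −log10(0.07688) = 1.11

1.11


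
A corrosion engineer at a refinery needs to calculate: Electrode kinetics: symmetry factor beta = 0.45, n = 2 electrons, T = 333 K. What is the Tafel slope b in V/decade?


Apply the Tafel slope relation: b = 2.303*R*T/(beta*n*F)
Numerator: 2.303 * 8.314 * 333 = 6376.0
Denominator: 0.45 * 2 * 96485 = 86836.5
b = 6376.0 / 86836.5 = 0.073 V/decade

0.073 V/decade


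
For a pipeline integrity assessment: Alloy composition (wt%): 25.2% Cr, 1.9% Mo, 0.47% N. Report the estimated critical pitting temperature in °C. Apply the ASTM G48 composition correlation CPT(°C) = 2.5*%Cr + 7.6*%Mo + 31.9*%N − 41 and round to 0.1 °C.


Apply the ASTM G48 empirical CPT estimate: CPT(°C) = 2.5*%Cr + 7.6*%Mo + 31.9*%N − 41
2.5*25.2 = 63; 7.6*1.9 = 14.44; 31.9*0.47 = 14.993
CPT = 63 + 14.44 + 14.993 − 41 = 51.433 °C
Rounded to 0.1 °C: CPT ≈ 51.4 °C

51.4 °C
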